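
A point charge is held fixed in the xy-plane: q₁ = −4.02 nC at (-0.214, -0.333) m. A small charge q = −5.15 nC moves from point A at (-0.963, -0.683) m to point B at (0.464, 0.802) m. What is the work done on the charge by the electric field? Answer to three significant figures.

8.43×10⁻⁸ J

The work done by the electric force is W_field = −ΔU = −q(V_B − V_A) = q(V_A − V_B).
At A: distance to the source charge is 0.827 m; V_A = kq₁/r = -43.7 V.
At B: distance to the source charge is 1.32 m; V_B = kq₁/r = -27.3 V.
ΔV = V_B − V_A = 16.4 V.
W_field = −qΔV = −(-5.15×10⁻⁹ C)(16.4 V) = 8.43×10⁻⁸ J.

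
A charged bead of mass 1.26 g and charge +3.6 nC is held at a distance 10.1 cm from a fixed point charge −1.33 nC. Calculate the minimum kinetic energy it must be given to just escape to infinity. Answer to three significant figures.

4.26×10⁻⁷ J

To just escape, total mechanical energy must reach zero at infinity: ½mv²_min + U = 0, so ½mv²_min = −U = |kQq|/r.
|U| = |kQq|/r = (8.99×10⁹ N·m²/C²)(1.33×10⁻⁹)(3.60×10⁻⁹)/(0.101) = 4.26×10⁻⁷ J.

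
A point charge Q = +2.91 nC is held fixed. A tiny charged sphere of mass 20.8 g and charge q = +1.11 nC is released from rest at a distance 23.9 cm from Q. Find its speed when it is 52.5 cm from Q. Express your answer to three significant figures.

2.52×10⁻³ m/s

Only the electrostatic force acts, so mechanical energy is conserved: ½mv² = U₁ − U₂ = kQq(1/r₁ − 1/r₂).
U₁ − U₂ = (8.99×10⁹ N·m²/C²)(2.91×10⁻⁹ C)(1.11×10⁻⁹ C)(1/0.239 − 1/0.525) = 6.62×10⁻⁸ J.
v = √(2·6.62×10⁻⁸/0.0208) = 2.52×10⁻³ m/s.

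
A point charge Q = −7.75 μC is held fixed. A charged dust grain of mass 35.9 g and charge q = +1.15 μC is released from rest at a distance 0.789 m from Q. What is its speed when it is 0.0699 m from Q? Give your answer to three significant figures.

7.63 m/s

Only the electrostatic force acts, so mechanical energy is conserved: ½mv² = U₁ − U₂ = kQq(1/r₁ − 1/r₂).
U₁ − U₂ = (8.99×10⁹ N·m²/C²)(-7.75×10⁻⁶ C)(1.15×10⁻⁶ C)(1/0.789 − 1/0.0699) = 1.04 J.
v = √(2·1.04/0.0359) = 7.63 m/s.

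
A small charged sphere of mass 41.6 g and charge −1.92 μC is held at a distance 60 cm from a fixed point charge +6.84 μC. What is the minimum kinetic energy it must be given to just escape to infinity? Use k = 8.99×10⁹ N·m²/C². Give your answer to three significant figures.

0.197 J

To just escape, total mechanical energy must reach zero at infinity: ½mv²_min + U = 0, so ½mv²_min = −U = |kQq|/r.
|U| = |kQq|/r = (8.99×10⁹ N·m²/C²)(6.84×10⁻⁶)(1.92×10⁻⁶)/(0.600) = 0.197 J.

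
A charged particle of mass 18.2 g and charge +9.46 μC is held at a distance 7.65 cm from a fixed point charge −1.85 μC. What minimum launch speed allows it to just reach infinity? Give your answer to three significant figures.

15.0 m/s

To just escape, total mechanical energy must reach zero at infinity: ½mv²_min + U = 0, so ½mv²_min = −U = |kQq|/r.
|U| = |kQq|/r = (8.99×10⁹ N·m²/C²)(1.85×10⁻⁶)(9.46×10⁻⁶)/(0.0765) = 2.06 J.
v_min = √(2|U|/m) = √(2·2.06/0.0182) = 15.0 m/s.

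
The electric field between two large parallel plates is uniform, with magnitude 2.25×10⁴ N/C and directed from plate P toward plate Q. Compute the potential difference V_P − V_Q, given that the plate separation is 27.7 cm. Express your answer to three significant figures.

6230 V

In a uniform field, potential decreases in the direction of E: ΔV = −E·d for a displacement d parallel to E.
Going from Q to P is a displacement of 27.7 cm opposite to the field, so V_P − V_Q = +Ed = 6230 V.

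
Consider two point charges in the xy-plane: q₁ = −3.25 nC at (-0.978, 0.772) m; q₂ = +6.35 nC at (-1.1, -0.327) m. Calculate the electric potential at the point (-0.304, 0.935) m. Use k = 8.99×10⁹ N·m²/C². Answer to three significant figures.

Electric potential is a scalar, so the contributions from each charge add algebraically: V = Σ kqᵢ/rᵢ.
Distances from the field point to each charge: r₁ = 0.693 m, r₂ = 1.49 m.
V = k[(-3.25×10⁻⁹)/(0.693) + (6.35×10⁻⁹)/(1.49)] = -3.87 V.

-3.87 V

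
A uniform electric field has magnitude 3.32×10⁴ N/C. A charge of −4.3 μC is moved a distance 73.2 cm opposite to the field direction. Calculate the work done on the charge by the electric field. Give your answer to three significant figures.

The potential change for a displacement 73.2 cm opposite to the field direction is ΔV = +Ed = 2.43×10⁴ V.
W_field = −qΔV = 0.105 J.

0.105 J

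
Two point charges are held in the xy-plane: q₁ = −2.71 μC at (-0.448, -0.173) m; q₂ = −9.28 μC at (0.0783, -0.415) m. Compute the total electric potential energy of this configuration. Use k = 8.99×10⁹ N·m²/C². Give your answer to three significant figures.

The assembly work is the sum of pairwise potential energies, U = Σ_{i<j} kqᵢqⱼ/rᵢⱼ.
Pair separations: r₁₂ = 0.579 m.
U = (0.390) = 0.390 J.

0.390 J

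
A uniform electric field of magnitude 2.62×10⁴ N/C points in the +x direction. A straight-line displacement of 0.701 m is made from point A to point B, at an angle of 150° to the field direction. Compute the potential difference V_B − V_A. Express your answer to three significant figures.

1.59×10⁴ V

Only the component of displacement along E changes the potential: ΔV = −E·d·cosθ.
ΔV = −(2.62×10⁴ V/m)(0.701 m)cos150° = 1.59×10⁴ V.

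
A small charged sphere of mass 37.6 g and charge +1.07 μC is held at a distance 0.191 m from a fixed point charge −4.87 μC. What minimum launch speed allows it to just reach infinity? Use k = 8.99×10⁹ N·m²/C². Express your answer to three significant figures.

To just escape, total mechanical energy must reach zero at infinity: ½mv²_min + U = 0, so ½mv²_min = −U = |kQq|/r.
|U| = |kQq|/r = (8.99×10⁹ N·m²/C²)(4.87×10⁻⁶)(1.07×10⁻⁶)/(0.191) = 0.245 J.
v_min = √(2|U|/m) = √(2·0.245/0.0376) = 3.61 m/s.

3.61 m/s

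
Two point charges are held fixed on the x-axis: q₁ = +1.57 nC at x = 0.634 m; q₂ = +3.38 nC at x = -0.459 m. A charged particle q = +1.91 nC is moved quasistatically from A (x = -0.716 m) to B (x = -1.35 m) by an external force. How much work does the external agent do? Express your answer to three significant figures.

-1.67×10⁻⁷ J

For quasistatic motion the external work equals the change in potential energy: W_ext = qΔV = q(V_B − V_A).
At A: distances to the source charges are 1.35 m, 0.257 m; V_A = Σ kqᵢ/rᵢ = 129 V.
At B: distances to the source charges are 1.98 m, 0.891 m; V_B = Σ kqᵢ/rᵢ = 41.2 V.
ΔV = V_B − V_A = -87.5 V.
W_ext = qΔV = (1.91×10⁻⁹ C)(-87.5 V) = -1.67×10⁻⁷ J.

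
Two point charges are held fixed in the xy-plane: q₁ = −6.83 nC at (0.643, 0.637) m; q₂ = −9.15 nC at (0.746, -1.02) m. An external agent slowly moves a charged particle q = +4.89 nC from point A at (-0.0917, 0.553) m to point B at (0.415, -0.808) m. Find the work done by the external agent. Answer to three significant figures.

-5.97×10⁻⁷ J

For quasistatic motion the external work equals the change in potential energy: W_ext = qΔV = q(V_B − V_A).
At A: distances to the source charges are 0.739 m, 1.78 m; V_A = Σ kqᵢ/rᵢ = -129 V.
At B: distances to the source charges are 1.46 m, 0.393 m; V_B = Σ kqᵢ/rᵢ = -251 V.
ΔV = V_B − V_A = -122 V.
W_ext = qΔV = (4.89×10⁻⁹ C)(-122 V) = -5.97×10⁻⁷ J.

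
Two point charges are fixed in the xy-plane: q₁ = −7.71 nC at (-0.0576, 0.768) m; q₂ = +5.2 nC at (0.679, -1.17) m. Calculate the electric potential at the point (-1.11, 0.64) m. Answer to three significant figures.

The total potential is the scalar sum of each charge's contribution, V = Σ kqᵢ/rᵢ.
Distances from the field point to each charge: r₁ = 1.06 m, r₂ = 2.54 m.
V = k[(-7.71×10⁻⁹)/(1.06) + (5.20×10⁻⁹)/(2.54)] = -47.0 V.

-47.0 V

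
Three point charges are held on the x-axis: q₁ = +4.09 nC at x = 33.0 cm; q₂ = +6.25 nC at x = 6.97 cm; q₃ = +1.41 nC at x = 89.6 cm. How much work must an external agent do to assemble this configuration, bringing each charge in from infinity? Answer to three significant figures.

The assembly work is the sum of pairwise potential energies, U = Σ_{i<j} kqᵢqⱼ/rᵢⱼ.
Pair separations: r₁₂ = 0.260 m, r₁₃ = 0.566 m, r₂₃ = 0.826 m.
U = (8.83×10⁻⁷) + (9.16×10⁻⁸) + (9.59×10⁻⁸) = 1.07×10⁻⁶ J.

1.07×10⁻⁶ J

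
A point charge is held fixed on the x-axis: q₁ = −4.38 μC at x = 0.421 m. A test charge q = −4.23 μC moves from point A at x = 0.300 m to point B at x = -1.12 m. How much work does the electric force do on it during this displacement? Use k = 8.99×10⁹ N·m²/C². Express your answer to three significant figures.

1.27 J

The work done by the electric force is W_field = −ΔU = −q(V_B − V_A) = q(V_A − V_B).
At A: distance to the source charge is 0.121 m; V_A = kq₁/r = -3.25×10⁵ V.
At B: distance to the source charge is 1.54 m; V_B = kq₁/r = -2.56×10⁴ V.
ΔV = V_B − V_A = 3.00×10⁵ V.
W_field = −qΔV = −(-4.23×10⁻⁶ C)(3.00×10⁵ V) = 1.27 J.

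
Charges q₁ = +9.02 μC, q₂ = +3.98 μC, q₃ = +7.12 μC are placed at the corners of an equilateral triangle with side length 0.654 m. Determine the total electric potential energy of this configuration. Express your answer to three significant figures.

The work to assemble the configuration equals its total potential energy, U = Σ kqᵢqⱼ/rᵢⱼ over all pairs.
All three pair separations equal the side length, 0.654 m.
U = (0.493) + (0.883) + (0.390) = 1.77 J.

1.77 J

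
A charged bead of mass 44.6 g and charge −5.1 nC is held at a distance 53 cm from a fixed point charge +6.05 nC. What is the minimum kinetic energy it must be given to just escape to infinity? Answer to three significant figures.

To just escape, total mechanical energy must reach zero at infinity: ½mv²_min + U = 0, so ½mv²_min = −U = |kQq|/r.
|U| = |kQq|/r = (8.99×10⁹ N·m²/C²)(6.05×10⁻⁹)(5.10×10⁻⁹)/(0.530) = 5.23×10⁻⁷ J.

5.23×10⁻⁷ J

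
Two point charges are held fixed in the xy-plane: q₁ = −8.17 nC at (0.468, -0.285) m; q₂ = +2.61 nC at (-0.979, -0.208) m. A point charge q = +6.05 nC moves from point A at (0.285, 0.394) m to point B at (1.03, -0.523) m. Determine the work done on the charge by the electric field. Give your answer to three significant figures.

1.28×10⁻⁷ J

The work done by the electric force is W_field = −ΔU = −q(V_B − V_A) = q(V_A − V_B).
At A: distances to the source charges are 0.703 m, 1.40 m; V_A = Σ kqᵢ/rᵢ = -87.7 V.
At B: distances to the source charges are 0.610 m, 2.03 m; V_B = Σ kqᵢ/rᵢ = -109 V.
ΔV = V_B − V_A = -21.1 V.
W_field = −qΔV = −(6.05×10⁻⁹ C)(-21.1 V) = 1.28×10⁻⁷ J.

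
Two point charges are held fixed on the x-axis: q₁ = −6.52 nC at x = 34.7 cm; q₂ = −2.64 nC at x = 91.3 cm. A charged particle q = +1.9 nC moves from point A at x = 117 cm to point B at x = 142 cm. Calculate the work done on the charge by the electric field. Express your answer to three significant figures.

-1.18×10⁻⁷ J

The work done by the electric force is W_field = −ΔU = −q(V_B − V_A) = q(V_A − V_B).
At A: distances to the source charges are 0.823 m, 0.257 m; V_A = Σ kqᵢ/rᵢ = -164 V.
At B: distances to the source charges are 1.07 m, 0.507 m; V_B = Σ kqᵢ/rᵢ = -101 V.
ΔV = V_B − V_A = 62.1 V.
W_field = −qΔV = −(1.90×10⁻⁹ C)(62.1 V) = -1.18×10⁻⁷ J.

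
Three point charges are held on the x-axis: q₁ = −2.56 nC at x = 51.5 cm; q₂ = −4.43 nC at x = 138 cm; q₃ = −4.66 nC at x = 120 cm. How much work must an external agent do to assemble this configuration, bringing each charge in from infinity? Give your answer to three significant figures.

1.31×10⁻⁶ J

The assembly work is the sum of pairwise potential energies, U = Σ_{i<j} kqᵢqⱼ/rᵢⱼ.
Pair separations: r₁₂ = 0.865 m, r₁₃ = 0.685 m, r₂₃ = 0.180 m.
U = (1.18×10⁻⁷) + (1.57×10⁻⁷) + (1.03×10⁻⁶) = 1.31×10⁻⁶ J.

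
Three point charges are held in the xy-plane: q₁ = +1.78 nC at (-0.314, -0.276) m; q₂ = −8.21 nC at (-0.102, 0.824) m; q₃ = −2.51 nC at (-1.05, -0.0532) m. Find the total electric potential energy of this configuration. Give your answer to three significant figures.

-2.61×10⁻⁸ J

The assembly work is the sum of pairwise potential energies, U = Σ_{i<j} kqᵢqⱼ/rᵢⱼ.
Pair separations: r₁₂ = 1.12 m, r₁₃ = 0.769 m, r₂₃ = 1.29 m.
U = (-1.17×10⁻⁷) + (-5.22×10⁻⁸) + (1.43×10⁻⁷) = -2.61×10⁻⁸ J.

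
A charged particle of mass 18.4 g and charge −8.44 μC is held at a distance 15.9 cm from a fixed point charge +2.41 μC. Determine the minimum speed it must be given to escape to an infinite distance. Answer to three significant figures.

To just escape, total mechanical energy must reach zero at infinity: ½mv²_min + U = 0, so ½mv²_min = −U = |kQq|/r.
|U| = |kQq|/r = (8.99×10⁹ N·m²/C²)(2.41×10⁻⁶)(8.44×10⁻⁶)/(0.159) = 1.15 J.
v_min = √(2|U|/m) = √(2·1.15/0.0184) = 11.2 m/s.

11.2 m/s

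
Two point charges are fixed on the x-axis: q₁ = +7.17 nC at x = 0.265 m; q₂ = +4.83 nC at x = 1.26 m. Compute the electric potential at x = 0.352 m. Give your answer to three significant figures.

The total potential is the scalar sum of each charge's contribution, V = Σ kqᵢ/rᵢ.
Distances from the field point to each charge: r₁ = 0.0870 m, r₂ = 0.908 m.
V = k[(7.17×10⁻⁹)/(0.0870) + (4.83×10⁻⁹)/(0.908)] = 789 V.

789 V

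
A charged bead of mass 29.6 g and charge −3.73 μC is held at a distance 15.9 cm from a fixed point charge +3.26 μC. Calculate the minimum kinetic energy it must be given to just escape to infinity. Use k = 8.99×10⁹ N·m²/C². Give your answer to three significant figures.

To just escape, total mechanical energy must reach zero at infinity: ½mv²_min + U = 0, so ½mv²_min = −U = |kQq|/r.
|U| = |kQq|/r = (8.99×10⁹ N·m²/C²)(3.26×10⁻⁶)(3.73×10⁻⁶)/(0.159) = 0.688 J.

0.688 J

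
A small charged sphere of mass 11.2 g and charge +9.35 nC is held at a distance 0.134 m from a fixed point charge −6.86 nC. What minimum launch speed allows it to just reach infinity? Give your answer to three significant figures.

0.0277 m/s

To just escape, total mechanical energy must reach zero at infinity: ½mv²_min + U = 0, so ½mv²_min = −U = |kQq|/r.
|U| = |kQq|/r = (8.99×10⁹ N·m²/C²)(6.86×10⁻⁹)(9.35×10⁻⁹)/(0.134) = 4.30×10⁻⁶ J.
v_min = √(2|U|/m) = √(2·4.30×10⁻⁶/0.0112) = 0.0277 m/s.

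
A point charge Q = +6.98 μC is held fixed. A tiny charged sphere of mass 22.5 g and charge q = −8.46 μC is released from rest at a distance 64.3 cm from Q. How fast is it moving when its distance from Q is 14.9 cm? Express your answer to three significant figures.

15.6 m/s

Only the electrostatic force acts, so mechanical energy is conserved: ½mv² = U₁ − U₂ = kQq(1/r₁ − 1/r₂).
U₁ − U₂ = (8.99×10⁹ N·m²/C²)(6.98×10⁻⁶ C)(-8.46×10⁻⁶ C)(1/0.643 − 1/0.149) = 2.74 J.
v = √(2·2.74/0.0225) = 15.6 m/s.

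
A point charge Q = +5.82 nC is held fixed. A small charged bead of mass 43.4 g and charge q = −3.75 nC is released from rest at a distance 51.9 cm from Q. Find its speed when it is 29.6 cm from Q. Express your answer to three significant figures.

3.62×10⁻³ m/s

Only the electrostatic force acts, so mechanical energy is conserved: ½mv² = U₁ − U₂ = kQq(1/r₁ − 1/r₂).
U₁ − U₂ = (8.99×10⁹ N·m²/C²)(5.82×10⁻⁹ C)(-3.75×10⁻⁹ C)(1/0.519 − 1/0.296) = 2.85×10⁻⁷ J.
v = √(2·2.85×10⁻⁷/0.0434) = 3.62×10⁻³ m/s.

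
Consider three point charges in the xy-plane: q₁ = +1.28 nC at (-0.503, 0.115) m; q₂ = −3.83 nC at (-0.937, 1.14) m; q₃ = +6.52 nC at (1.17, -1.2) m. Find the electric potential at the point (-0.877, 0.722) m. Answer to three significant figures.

Electric potential is a scalar, so the contributions from each charge add algebraically: V = Σ kqᵢ/rᵢ.
Distances from the field point to each charge: r₁ = 0.713 m, r₂ = 0.422 m, r₃ = 2.81 m.
V = k[(1.28×10⁻⁹)/(0.713) + (-3.83×10⁻⁹)/(0.422) + (6.52×10⁻⁹)/(2.81)] = -44.5 V.

-44.5 V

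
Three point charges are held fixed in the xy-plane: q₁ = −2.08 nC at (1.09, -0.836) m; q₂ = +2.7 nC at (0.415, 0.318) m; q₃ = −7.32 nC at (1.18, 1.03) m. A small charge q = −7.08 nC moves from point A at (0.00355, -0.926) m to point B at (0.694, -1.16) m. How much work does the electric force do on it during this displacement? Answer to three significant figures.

The work done by the electric force is W_field = −ΔU = −q(V_B − V_A) = q(V_A − V_B).
At A: distances to the source charges are 1.09 m, 1.31 m, 2.28 m; V_A = Σ kqᵢ/rᵢ = -27.5 V.
At B: distances to the source charges are 0.512 m, 1.50 m, 2.24 m; V_B = Σ kqᵢ/rᵢ = -49.7 V.
ΔV = V_B − V_A = -22.3 V.
W_field = −qΔV = −(-7.08×10⁻⁹ C)(-22.3 V) = -1.58×10⁻⁷ J.

-1.58×10⁻⁷ J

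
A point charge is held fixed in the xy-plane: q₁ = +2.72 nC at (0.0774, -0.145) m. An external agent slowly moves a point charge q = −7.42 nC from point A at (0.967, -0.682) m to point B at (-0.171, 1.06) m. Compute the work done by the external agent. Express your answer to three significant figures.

2.71×10⁻⁸ J

For quasistatic motion the external work equals the change in potential energy: W_ext = qΔV = q(V_B − V_A).
At A: distance to the source charge is 1.04 m; V_A = kq₁/r = 23.5 V.
At B: distance to the source charge is 1.23 m; V_B = kq₁/r = 19.9 V.
ΔV = V_B − V_A = -3.66 V.
W_ext = qΔV = (-7.42×10⁻⁹ C)(-3.66 V) = 2.71×10⁻⁸ J.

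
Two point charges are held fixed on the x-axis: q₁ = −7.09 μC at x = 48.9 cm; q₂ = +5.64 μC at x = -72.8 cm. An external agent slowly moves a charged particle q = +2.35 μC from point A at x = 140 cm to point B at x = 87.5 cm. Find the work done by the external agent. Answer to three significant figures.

-0.205 J

For quasistatic motion the external work equals the change in potential energy: W_ext = qΔV = q(V_B − V_A).
At A: distances to the source charges are 0.911 m, 2.13 m; V_A = Σ kqᵢ/rᵢ = -4.61×10⁴ V.
At B: distances to the source charges are 0.386 m, 1.60 m; V_B = Σ kqᵢ/rᵢ = -1.33×10⁵ V.
ΔV = V_B − V_A = -8.74×10⁴ V.
W_ext = qΔV = (2.35×10⁻⁶ C)(-8.74×10⁴ V) = -0.205 J.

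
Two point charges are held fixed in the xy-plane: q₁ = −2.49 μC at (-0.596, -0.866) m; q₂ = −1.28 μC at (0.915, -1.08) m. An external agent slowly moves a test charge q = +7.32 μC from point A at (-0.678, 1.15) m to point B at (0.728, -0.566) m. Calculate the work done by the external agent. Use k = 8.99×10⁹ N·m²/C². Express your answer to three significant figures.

For quasistatic motion the external work equals the change in potential energy: W_ext = qΔV = q(V_B − V_A).
At A: distances to the source charges are 2.02 m, 2.74 m; V_A = Σ kqᵢ/rᵢ = -1.53×10⁴ V.
At B: distances to the source charges are 1.36 m, 0.547 m; V_B = Σ kqᵢ/rᵢ = -3.75×10⁴ V.
ΔV = V_B − V_A = -2.22×10⁴ V.
W_ext = qΔV = (7.32×10⁻⁶ C)(-2.22×10⁴ V) = -0.163 J.

-0.163 J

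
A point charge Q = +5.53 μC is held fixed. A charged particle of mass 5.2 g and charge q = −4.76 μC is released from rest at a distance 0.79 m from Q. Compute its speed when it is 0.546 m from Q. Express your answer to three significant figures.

Only the electrostatic force acts, so mechanical energy is conserved: ½mv² = U₁ − U₂ = kQq(1/r₁ − 1/r₂).
U₁ − U₂ = (8.99×10⁹ N·m²/C²)(5.53×10⁻⁶ C)(-4.76×10⁻⁶ C)(1/0.790 − 1/0.546) = 0.134 J.
v = √(2·0.134/5.20×10⁻³) = 7.18 m/s.

7.18 m/s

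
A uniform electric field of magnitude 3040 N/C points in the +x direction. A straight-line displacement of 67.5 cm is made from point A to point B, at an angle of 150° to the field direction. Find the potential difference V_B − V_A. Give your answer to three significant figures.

1780 V

Only the component of displacement along E changes the potential: ΔV = −E·d·cosθ.
ΔV = −(3040 V/m)(0.675 m)cos150° = 1780 V.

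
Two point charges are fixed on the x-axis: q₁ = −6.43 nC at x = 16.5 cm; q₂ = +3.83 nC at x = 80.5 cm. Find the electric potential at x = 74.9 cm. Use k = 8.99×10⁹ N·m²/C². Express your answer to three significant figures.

516 V

Electric potential is a scalar, so the contributions from each charge add algebraically: V = Σ kqᵢ/rᵢ.
Distances from the field point to each charge: r₁ = 0.584 m, r₂ = 0.0560 m.
V = k[(-6.43×10⁻⁹)/(0.584) + (3.83×10⁻⁹)/(0.0560)] = 516 V.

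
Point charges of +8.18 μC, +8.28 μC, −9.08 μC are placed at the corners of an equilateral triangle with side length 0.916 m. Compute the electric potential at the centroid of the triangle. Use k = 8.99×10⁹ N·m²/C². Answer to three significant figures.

1.25×10⁵ V

Electric potential is a scalar, so the contributions from each charge add algebraically: V = Σ kqᵢ/rᵢ.
The distance from each vertex to the centroid is a/√3 = 0.529 m.
V = k[(8.18×10⁻⁶)/(0.529) + (8.28×10⁻⁶)/(0.529) + (-9.08×10⁻⁶)/(0.529)] = 1.25×10⁵ V.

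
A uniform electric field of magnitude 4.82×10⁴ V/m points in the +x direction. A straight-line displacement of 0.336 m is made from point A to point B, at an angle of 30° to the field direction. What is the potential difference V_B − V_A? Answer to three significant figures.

Only the component of displacement along E changes the potential: ΔV = −E·d·cosθ.
ΔV = −(4.82×10⁴ V/m)(0.336 m)cos30° = -1.40×10⁴ V.

-1.40×10⁴ V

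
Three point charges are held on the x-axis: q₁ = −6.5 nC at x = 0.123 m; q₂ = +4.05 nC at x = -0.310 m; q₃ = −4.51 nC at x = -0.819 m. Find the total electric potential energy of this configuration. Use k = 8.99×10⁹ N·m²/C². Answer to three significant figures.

The assembly work is the sum of pairwise potential energies, U = Σ_{i<j} kqᵢqⱼ/rᵢⱼ.
Pair separations: r₁₂ = 0.433 m, r₁₃ = 0.942 m, r₂₃ = 0.509 m.
U = (-5.47×10⁻⁷) + (2.80×10⁻⁷) + (-3.23×10⁻⁷) = -5.89×10⁻⁷ J.

-5.89×10⁻⁷ J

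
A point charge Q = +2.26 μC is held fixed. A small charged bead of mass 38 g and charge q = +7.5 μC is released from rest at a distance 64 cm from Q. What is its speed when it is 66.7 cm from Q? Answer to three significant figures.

Only the electrostatic force acts, so mechanical energy is conserved: ½mv² = U₁ − U₂ = kQq(1/r₁ − 1/r₂).
U₁ − U₂ = (8.99×10⁹ N·m²/C²)(2.26×10⁻⁶ C)(7.50×10⁻⁶ C)(1/0.640 − 1/0.667) = 9.64×10⁻³ J.
v = √(2·9.64×10⁻³/0.0380) = 0.712 m/s.

0.712 m/s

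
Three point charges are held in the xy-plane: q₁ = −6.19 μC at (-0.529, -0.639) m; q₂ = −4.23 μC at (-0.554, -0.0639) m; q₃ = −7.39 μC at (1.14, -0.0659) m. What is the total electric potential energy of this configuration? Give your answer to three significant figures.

0.808 J

The work to assemble the configuration equals its total potential energy, U = Σ kqᵢqⱼ/rᵢⱼ over all pairs.
Pair separations: r₁₂ = 0.576 m, r₁₃ = 1.76 m, r₂₃ = 1.69 m.
U = (0.409) + (0.233) + (0.166) = 0.808 J.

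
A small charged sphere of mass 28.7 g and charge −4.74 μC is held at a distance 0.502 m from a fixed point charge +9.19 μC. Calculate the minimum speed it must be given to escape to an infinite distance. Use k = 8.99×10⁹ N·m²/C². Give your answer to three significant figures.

7.37 m/s

To just escape, total mechanical energy must reach zero at infinity: ½mv²_min + U = 0, so ½mv²_min = −U = |kQq|/r.
|U| = |kQq|/r = (8.99×10⁹ N·m²/C²)(9.19×10⁻⁶)(4.74×10⁻⁶)/(0.502) = 0.780 J.
v_min = √(2|U|/m) = √(2·0.780/0.0287) = 7.37 m/s.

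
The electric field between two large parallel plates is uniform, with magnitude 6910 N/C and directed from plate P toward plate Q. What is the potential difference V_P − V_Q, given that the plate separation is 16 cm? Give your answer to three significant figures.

In a uniform field, potential decreases in the direction of E: ΔV = −E·d for a displacement d parallel to E.
Going from Q to P is a displacement of 16 cm opposite to the field, so V_P − V_Q = +Ed = 1110 V.

1110 V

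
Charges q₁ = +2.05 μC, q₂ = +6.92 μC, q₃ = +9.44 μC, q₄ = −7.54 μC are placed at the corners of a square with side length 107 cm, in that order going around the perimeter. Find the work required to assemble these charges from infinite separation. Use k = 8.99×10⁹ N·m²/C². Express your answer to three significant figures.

-0.255 J

The work to assemble the configuration equals its total potential energy, U = Σ kqᵢqⱼ/rᵢⱼ over all pairs.
The four side pairs have separation 1.07 m and the two diagonal pairs 1.51 m.
Summing all 6 pair terms gives U = -0.255 J.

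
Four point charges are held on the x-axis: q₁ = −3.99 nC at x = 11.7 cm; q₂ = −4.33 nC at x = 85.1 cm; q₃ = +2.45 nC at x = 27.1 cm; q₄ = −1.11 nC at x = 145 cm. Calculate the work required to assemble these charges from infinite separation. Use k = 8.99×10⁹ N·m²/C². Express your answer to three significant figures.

-4.42×10⁻⁷ J

The work to assemble the configuration equals its total potential energy, U = Σ kqᵢqⱼ/rᵢⱼ over all pairs.
Pair separations: r₁₂ = 0.734 m, r₁₃ = 0.154 m, r₁₄ = 1.33 m, r₂₃ = 0.580 m, r₂₄ = 0.599 m, r₃₄ = 1.18 m.
Summing all 6 pair terms gives U = -4.42×10⁻⁷ J.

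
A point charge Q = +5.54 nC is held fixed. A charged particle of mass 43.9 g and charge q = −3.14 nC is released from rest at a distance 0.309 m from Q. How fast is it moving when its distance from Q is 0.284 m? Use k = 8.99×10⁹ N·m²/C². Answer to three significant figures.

Only the electrostatic force acts, so mechanical energy is conserved: ½mv² = U₁ − U₂ = kQq(1/r₁ − 1/r₂).
U₁ − U₂ = (8.99×10⁹ N·m²/C²)(5.54×10⁻⁹ C)(-3.14×10⁻⁹ C)(1/0.309 − 1/0.284) = 4.46×10⁻⁸ J.
v = √(2·4.46×10⁻⁸/0.0439) = 1.42×10⁻³ m/s.

1.42×10⁻³ m/s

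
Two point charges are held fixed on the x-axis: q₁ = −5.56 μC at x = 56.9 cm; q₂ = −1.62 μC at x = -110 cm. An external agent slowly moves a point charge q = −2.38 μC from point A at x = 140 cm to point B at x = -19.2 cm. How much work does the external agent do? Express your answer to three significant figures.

0.0375 J

For quasistatic motion the external work equals the change in potential energy: W_ext = qΔV = q(V_B − V_A).
At A: distances to the source charges are 0.831 m, 2.50 m; V_A = Σ kqᵢ/rᵢ = -6.60×10⁴ V.
At B: distances to the source charges are 0.761 m, 0.908 m; V_B = Σ kqᵢ/rᵢ = -8.17×10⁴ V.
ΔV = V_B − V_A = -1.57×10⁴ V.
W_ext = qΔV = (-2.38×10⁻⁶ C)(-1.57×10⁴ V) = 0.0375 J.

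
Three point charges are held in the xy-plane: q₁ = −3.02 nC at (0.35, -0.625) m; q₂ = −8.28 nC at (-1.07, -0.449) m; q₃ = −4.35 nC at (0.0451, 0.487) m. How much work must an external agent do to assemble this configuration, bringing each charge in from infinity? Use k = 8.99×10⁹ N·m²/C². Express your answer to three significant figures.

4.82×10⁻⁷ J

The work to assemble the configuration equals its total potential energy, U = Σ kqᵢqⱼ/rᵢⱼ over all pairs.
Pair separations: r₁₂ = 1.43 m, r₁₃ = 1.15 m, r₂₃ = 1.46 m.
U = (1.57×10⁻⁷) + (1.02×10⁻⁷) + (2.22×10⁻⁷) = 4.82×10⁻⁷ J.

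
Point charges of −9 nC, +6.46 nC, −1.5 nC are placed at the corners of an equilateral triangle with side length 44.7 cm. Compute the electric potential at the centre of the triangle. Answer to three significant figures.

-141 V

The total potential is the scalar sum of each charge's contribution, V = Σ kqᵢ/rᵢ.
The distance from each vertex to the centroid is a/√3 = 0.258 m.
V = k[(-9.00×10⁻⁹)/(0.258) + (6.46×10⁻⁹)/(0.258) + (-1.50×10⁻⁹)/(0.258)] = -141 V.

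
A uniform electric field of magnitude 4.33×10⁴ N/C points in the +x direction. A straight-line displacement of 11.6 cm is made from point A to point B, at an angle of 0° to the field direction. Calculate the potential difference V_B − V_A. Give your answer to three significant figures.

Only the component of displacement along E changes the potential: ΔV = −E·d·cosθ.
ΔV = −(4.33×10⁴ V/m)(0.116 m)cos0° = -5020 V.

-5020 V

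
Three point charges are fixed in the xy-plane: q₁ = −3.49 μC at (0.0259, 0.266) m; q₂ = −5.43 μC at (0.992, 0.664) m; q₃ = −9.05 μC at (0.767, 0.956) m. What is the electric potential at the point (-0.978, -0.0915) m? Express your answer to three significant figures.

-9.26×10⁴ V

Electric potential is a scalar, so the contributions from each charge add algebraically: V = Σ kqᵢ/rᵢ.
Distances from the field point to each charge: r₁ = 1.07 m, r₂ = 2.11 m, r₃ = 2.04 m.
V = k[(-3.49×10⁻⁶)/(1.07) + (-5.43×10⁻⁶)/(2.11) + (-9.05×10⁻⁶)/(2.04)] = -9.26×10⁴ V.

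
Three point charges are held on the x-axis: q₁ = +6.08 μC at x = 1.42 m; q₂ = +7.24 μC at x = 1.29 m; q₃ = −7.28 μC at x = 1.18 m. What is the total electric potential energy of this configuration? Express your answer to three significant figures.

-2.92 J

The assembly work is the sum of pairwise potential energies, U = Σ_{i<j} kqᵢqⱼ/rᵢⱼ.
Pair separations: r₁₂ = 0.130 m, r₁₃ = 0.240 m, r₂₃ = 0.110 m.
U = (3.04) + (-1.66) + (-4.31) = -2.92 J.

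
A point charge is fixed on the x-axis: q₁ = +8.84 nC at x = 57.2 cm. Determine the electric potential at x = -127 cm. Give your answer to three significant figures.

43.1 V

The total potential is the scalar sum of each charge's contribution, V = Σ kqᵢ/rᵢ.
V = k[(8.84×10⁻⁹)/(1.84)] = 43.1 V.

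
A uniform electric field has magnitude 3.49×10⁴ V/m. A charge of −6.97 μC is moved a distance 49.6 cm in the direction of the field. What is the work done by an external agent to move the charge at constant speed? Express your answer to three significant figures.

0.121 J

The potential change for a displacement 49.6 cm in the direction of the field is ΔV = −Ed = -1.73×10⁴ V.
W_ext = qΔV = 0.121 J.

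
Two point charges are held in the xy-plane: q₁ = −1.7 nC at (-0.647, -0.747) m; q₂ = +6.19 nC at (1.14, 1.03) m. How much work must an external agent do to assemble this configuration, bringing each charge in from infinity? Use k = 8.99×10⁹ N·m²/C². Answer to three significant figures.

The assembly work is the sum of pairwise potential energies, U = Σ_{i<j} kqᵢqⱼ/rᵢⱼ.
Pair separations: r₁₂ = 2.52 m.
U = (-3.75×10⁻⁸) = -3.75×10⁻⁸ J.

-3.75×10⁻⁸ J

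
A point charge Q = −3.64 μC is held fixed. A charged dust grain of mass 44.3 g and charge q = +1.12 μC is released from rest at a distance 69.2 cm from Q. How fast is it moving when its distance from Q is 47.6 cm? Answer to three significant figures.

Only the electrostatic force acts, so mechanical energy is conserved: ½mv² = U₁ − U₂ = kQq(1/r₁ − 1/r₂).
U₁ − U₂ = (8.99×10⁹ N·m²/C²)(-3.64×10⁻⁶ C)(1.12×10⁻⁶ C)(1/0.692 − 1/0.476) = 0.0240 J.
v = √(2·0.0240/0.0443) = 1.04 m/s.

1.04 m/s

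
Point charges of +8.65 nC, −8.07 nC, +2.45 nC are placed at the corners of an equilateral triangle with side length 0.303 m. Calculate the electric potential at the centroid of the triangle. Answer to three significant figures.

156 V

Electric potential is a scalar, so the contributions from each charge add algebraically: V = Σ kqᵢ/rᵢ.
The distance from each vertex to the centroid is a/√3 = 0.175 m.
V = k[(8.65×10⁻⁹)/(0.175) + (-8.07×10⁻⁹)/(0.175) + (2.45×10⁻⁹)/(0.175)] = 156 V.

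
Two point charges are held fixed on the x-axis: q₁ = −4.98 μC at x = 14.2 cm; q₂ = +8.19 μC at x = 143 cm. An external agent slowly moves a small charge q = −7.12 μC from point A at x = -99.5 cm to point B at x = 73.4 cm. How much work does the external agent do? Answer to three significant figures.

-0.279 J

For quasistatic motion the external work equals the change in potential energy: W_ext = qΔV = q(V_B − V_A).
At A: distances to the source charges are 1.14 m, 2.42 m; V_A = Σ kqᵢ/rᵢ = -9010 V.
At B: distances to the source charges are 0.592 m, 0.696 m; V_B = Σ kqᵢ/rᵢ = 3.02×10⁴ V.
ΔV = V_B − V_A = 3.92×10⁴ V.
W_ext = qΔV = (-7.12×10⁻⁶ C)(3.92×10⁴ V) = -0.279 J.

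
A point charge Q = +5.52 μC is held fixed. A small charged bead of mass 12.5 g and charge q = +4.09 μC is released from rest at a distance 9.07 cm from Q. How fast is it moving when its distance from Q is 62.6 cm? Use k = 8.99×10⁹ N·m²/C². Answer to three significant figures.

17.5 m/s

Only the electrostatic force acts, so mechanical energy is conserved: ½mv² = U₁ − U₂ = kQq(1/r₁ − 1/r₂).
U₁ − U₂ = (8.99×10⁹ N·m²/C²)(5.52×10⁻⁶ C)(4.09×10⁻⁶ C)(1/0.0907 − 1/0.626) = 1.91 J.
v = √(2·1.91/0.0125) = 17.5 m/s.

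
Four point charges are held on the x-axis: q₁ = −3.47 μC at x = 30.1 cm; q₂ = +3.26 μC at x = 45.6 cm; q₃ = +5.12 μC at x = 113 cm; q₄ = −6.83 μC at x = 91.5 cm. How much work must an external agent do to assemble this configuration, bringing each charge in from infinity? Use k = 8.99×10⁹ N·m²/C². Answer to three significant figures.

The assembly work is the sum of pairwise potential energies, U = Σ_{i<j} kqᵢqⱼ/rᵢⱼ.
Pair separations: r₁₂ = 0.155 m, r₁₃ = 0.829 m, r₁₄ = 0.614 m, r₂₃ = 0.674 m, r₂₄ = 0.459 m, r₃₄ = 0.215 m.
Summing all 6 pair terms gives U = -2.18 J.

-2.18 J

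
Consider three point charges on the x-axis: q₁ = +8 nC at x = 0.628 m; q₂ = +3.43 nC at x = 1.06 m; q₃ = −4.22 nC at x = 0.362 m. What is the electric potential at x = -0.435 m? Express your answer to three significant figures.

Electric potential is a scalar, so the contributions from each charge add algebraically: V = Σ kqᵢ/rᵢ.
Distances from the field point to each charge: r₁ = 1.06 m, r₂ = 1.50 m, r₃ = 0.797 m.
V = k[(8.00×10⁻⁹)/(1.06) + (3.43×10⁻⁹)/(1.50) + (-4.22×10⁻⁹)/(0.797)] = 40.7 V.

40.7 V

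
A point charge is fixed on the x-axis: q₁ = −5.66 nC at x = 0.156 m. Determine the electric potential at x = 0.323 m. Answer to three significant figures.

Electric potential is a scalar, so the contributions from each charge add algebraically: V = Σ kqᵢ/rᵢ.
V = k[(-5.66×10⁻⁹)/(0.167)] = -305 V.

-305 V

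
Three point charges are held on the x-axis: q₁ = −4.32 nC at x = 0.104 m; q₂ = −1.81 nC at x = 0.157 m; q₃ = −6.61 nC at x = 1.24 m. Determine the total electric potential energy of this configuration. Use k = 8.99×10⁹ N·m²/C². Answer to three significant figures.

1.65×10⁻⁶ J

The work to assemble the configuration equals its total potential energy, U = Σ kqᵢqⱼ/rᵢⱼ over all pairs.
Pair separations: r₁₂ = 0.0530 m, r₁₃ = 1.14 m, r₂₃ = 1.08 m.
U = (1.33×10⁻⁶) + (2.26×10⁻⁷) + (9.93×10⁻⁸) = 1.65×10⁻⁶ J.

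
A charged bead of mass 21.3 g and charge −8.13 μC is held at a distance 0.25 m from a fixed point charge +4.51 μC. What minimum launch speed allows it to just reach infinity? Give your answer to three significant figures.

To just escape, total mechanical energy must reach zero at infinity: ½mv²_min + U = 0, so ½mv²_min = −U = |kQq|/r.
|U| = |kQq|/r = (8.99×10⁹ N·m²/C²)(4.51×10⁻⁶)(8.13×10⁻⁶)/(0.250) = 1.32 J.
v_min = √(2|U|/m) = √(2·1.32/0.0213) = 11.1 m/s.

11.1 m/s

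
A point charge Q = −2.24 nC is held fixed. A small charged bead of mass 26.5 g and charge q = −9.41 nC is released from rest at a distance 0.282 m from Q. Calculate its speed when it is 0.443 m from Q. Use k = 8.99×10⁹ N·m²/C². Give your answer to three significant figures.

Only the electrostatic force acts, so mechanical energy is conserved: ½mv² = U₁ − U₂ = kQq(1/r₁ − 1/r₂).
U₁ − U₂ = (8.99×10⁹ N·m²/C²)(-2.24×10⁻⁹ C)(-9.41×10⁻⁹ C)(1/0.282 − 1/0.443) = 2.44×10⁻⁷ J.
v = √(2·2.44×10⁻⁷/0.0265) = 4.29×10⁻³ m/s.

4.29×10⁻³ m/s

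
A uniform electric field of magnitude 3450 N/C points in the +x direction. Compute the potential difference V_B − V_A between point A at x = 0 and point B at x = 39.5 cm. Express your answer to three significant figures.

-1360 V

In a uniform field, potential decreases in the direction of E: V_B − V_A = −E·Δx.
V_B − V_A = −(3450 V/m)(0.395 m) = -1360 V.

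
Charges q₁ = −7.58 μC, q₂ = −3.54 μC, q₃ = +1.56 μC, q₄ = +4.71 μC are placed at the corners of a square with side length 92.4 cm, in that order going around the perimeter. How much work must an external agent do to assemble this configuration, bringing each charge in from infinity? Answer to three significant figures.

The assembly work is the sum of pairwise potential energies, U = Σ_{i<j} kqᵢqⱼ/rᵢⱼ.
The four side pairs have separation 0.924 m and the two diagonal pairs 1.31 m.
Summing all 6 pair terms gives U = -0.265 J.

-0.265 J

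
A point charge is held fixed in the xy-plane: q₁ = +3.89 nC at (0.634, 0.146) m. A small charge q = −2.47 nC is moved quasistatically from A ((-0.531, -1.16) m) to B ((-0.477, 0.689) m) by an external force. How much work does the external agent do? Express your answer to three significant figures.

-2.05×10⁻⁸ J

For quasistatic motion the external work equals the change in potential energy: W_ext = qΔV = q(V_B − V_A).
At A: distance to the source charge is 1.75 m; V_A = kq₁/r = 20.0 V.
At B: distance to the source charge is 1.24 m; V_B = kq₁/r = 28.3 V.
ΔV = V_B − V_A = 8.30 V.
W_ext = qΔV = (-2.47×10⁻⁹ C)(8.30 V) = -2.05×10⁻⁸ J.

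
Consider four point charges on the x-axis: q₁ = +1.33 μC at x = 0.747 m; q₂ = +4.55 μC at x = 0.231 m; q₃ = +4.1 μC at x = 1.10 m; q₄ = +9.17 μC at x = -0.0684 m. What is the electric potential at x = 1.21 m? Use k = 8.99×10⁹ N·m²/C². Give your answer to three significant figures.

The total potential is the scalar sum of each charge's contribution, V = Σ kqᵢ/rᵢ.
Distances from the field point to each charge: r₁ = 0.463 m, r₂ = 0.979 m, r₃ = 0.110 m, r₄ = 1.28 m.
V = k[(1.33×10⁻⁶)/(0.463) + (4.55×10⁻⁶)/(0.979) + (4.10×10⁻⁶)/(0.110) + (9.17×10⁻⁶)/(1.28)] = 4.67×10⁵ V.

4.67×10⁵ V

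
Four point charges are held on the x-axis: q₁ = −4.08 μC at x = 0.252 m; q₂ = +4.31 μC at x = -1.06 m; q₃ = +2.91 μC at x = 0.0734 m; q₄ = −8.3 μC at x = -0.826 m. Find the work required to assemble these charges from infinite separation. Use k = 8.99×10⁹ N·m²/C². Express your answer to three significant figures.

The work to assemble the configuration equals its total potential energy, U = Σ kqᵢqⱼ/rᵢⱼ over all pairs.
Pair separations: r₁₂ = 1.31 m, r₁₃ = 0.179 m, r₁₄ = 1.08 m, r₂₃ = 1.13 m, r₂₄ = 0.234 m, r₃₄ = 0.899 m.
Summing all 6 pair terms gives U = -1.95 J.

-1.95 J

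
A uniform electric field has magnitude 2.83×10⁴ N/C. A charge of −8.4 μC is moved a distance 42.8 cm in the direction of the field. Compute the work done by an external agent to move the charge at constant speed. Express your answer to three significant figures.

0.102 J

The potential change for a displacement 42.8 cm in the direction of the field is ΔV = −Ed = -1.21×10⁴ V.
W_ext = qΔV = 0.102 J.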